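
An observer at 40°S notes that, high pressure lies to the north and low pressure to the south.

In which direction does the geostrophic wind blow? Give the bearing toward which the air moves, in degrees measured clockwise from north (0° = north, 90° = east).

090°

The pressure-gradient force points toward the south (bearing 180°).
Geostrophic balance: in the Southern Hemisphere the Coriolis force deflects motion to the left, so the geostrophic wind blows 90° to the left of the pressure-gradient force (low pressure on the right).
Rotating 180° by 90° counterclockwise gives 090° — the wind blows toward the east.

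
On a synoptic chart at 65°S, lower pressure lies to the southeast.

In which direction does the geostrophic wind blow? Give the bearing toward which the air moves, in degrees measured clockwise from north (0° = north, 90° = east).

The pressure-gradient force points toward the southeast (bearing 135°).
Geostrophic balance: in the Southern Hemisphere the Coriolis force deflects motion to the left, so the geostrophic wind blows 90° to the left of the pressure-gradient force (low pressure on the right).
Rotating 135° by 90° counterclockwise gives 045° — the wind blows toward the northeast.

045°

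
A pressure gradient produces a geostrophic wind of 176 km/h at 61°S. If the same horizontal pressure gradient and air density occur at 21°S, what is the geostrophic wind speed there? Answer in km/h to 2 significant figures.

With the same pressure gradient and density, V_g ∝ 1/f ∝ 1/sin φ.
V₂ = V₁ · sin φ₁ / sin φ₂ = 176 × sin 61° / sin 21°
V₂ = 176 × 0.8746/0.3584 = 430 km/h

430 km/h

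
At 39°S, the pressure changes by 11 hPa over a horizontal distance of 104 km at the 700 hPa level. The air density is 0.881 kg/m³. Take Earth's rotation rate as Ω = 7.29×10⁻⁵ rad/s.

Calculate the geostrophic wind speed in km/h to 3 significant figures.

Coriolis parameter at 39°S:
f = 2Ω sin φ = 2 × 7.29×10⁻⁵ × sin 39° = 9.18×10⁻⁵ s⁻¹
Pressure gradient: |∂P/∂n| = 1100 Pa / 104000 m = 1.06×10⁻² Pa/m
Geostrophic balance (pressure-gradient force = Coriolis force):
V_g = (1/(fρ)) |∂P/∂n| = 1.06×10⁻² / (9.18×10⁻⁵ × 0.881) = 131 m/s
Converting: 131 m/s × 3.6 = 471 km/h

471 km/h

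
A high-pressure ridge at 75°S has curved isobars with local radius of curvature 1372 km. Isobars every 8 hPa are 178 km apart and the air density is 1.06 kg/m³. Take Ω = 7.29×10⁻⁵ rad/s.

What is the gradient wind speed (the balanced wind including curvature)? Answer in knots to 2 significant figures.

Coriolis parameter at 75°S:
f = 2Ω sin φ = 2 × 7.29×10⁻⁵ × sin 75° = 1.41×10⁻⁴ s⁻¹
Pressure gradient: |∂P/∂n| = 800 Pa / 178000 m = 4.49×10⁻³ Pa/m
Geostrophic speed: V_g = |∂P/∂n|/(fρ) = 4.49×10⁻³/(1.41×10⁻⁴ × 1.06) = 30.1 m/s
Around a high, pressure-gradient force acts outward with centrifugal, so Coriolis balances both:
fV = (1/ρ)|∂P/∂n| + V²/R  →  V² − fR·V + fR·V_g = 0
With fR = 1.41×10⁻⁴ × 1372×10³ m = 193 m/s:
V = [fR − √((fR)² − 4 fR V_g)]/2 = [193 − √(193² − 4×193×30.1)]/2 = 37.3 m/s
Supergeostrophic (V > V_g = 30.1 m/s), as expected around a high.
Converting: 37.3 m/s × 1.944 = 73 knots

73 knots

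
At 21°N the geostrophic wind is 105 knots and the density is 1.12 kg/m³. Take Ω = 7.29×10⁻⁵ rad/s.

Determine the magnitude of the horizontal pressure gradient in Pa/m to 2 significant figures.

3.2×10⁻³ Pa/m

Coriolis parameter at 21°N:
f = 2Ω sin φ = 2 × 7.29×10⁻⁵ × sin 21° = 5.23×10⁻⁵ s⁻¹
Wind speed in SI: 105 knots = 54.0 m/s
Geostrophic balance rearranged: |∂P/∂n| = f ρ V_g
|∂P/∂n| = 5.23×10⁻⁵ × 1.12 × 54.0 = 3.16×10⁻³ Pa/m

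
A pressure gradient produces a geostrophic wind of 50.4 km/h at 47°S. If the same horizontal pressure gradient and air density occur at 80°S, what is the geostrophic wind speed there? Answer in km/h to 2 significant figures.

With the same pressure gradient and density, V_g ∝ 1/f ∝ 1/sin φ.
V₂ = V₁ · sin φ₁ / sin φ₂ = 50.4 × sin 47° / sin 80°
V₂ = 50.4 × 0.7314/0.9848 = 37 km/h

37 km/h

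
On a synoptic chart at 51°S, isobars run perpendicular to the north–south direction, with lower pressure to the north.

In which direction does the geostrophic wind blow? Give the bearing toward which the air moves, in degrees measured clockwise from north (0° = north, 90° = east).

270°

The pressure-gradient force points toward the north (bearing 000°).
Geostrophic balance: in the Southern Hemisphere the Coriolis force deflects motion to the left, so the geostrophic wind blows 90° to the left of the pressure-gradient force (low pressure on the right).
Rotating 000° by 90° counterclockwise gives 270° — the wind blows toward the west.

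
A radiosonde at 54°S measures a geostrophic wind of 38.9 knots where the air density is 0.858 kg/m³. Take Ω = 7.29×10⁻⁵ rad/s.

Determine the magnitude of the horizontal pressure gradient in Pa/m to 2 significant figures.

Coriolis parameter at 54°S:
f = 2Ω sin φ = 2 × 7.29×10⁻⁵ × sin 54° = 1.18×10⁻⁴ s⁻¹
Wind speed in SI: 38.9 knots = 20.0 m/s
Geostrophic balance rearranged: |∂P/∂n| = f ρ V_g
|∂P/∂n| = 1.18×10⁻⁴ × 0.858 × 20.0 = 2.03×10⁻³ Pa/m

2.0×10⁻³ Pa/m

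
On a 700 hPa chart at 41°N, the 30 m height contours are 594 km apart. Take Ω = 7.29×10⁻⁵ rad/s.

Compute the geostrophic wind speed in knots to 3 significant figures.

Coriolis parameter at 41°N:
f = 2Ω sin φ = 2 × 7.29×10⁻⁵ × sin 41° = 9.57×10⁻⁵ s⁻¹
Height gradient: |∂Z/∂n| = 30 m / 594000 m = 5.05×10⁻⁵
On a pressure surface, geostrophic balance gives V_g = (g/f)|∂Z/∂n|:
V_g = 9.81 × 5.05×10⁻⁵ / 9.57×10⁻⁵ = 5.18 m/s
Converting: 5.18 m/s × 1.944 = 10.1 knots

10.1 knots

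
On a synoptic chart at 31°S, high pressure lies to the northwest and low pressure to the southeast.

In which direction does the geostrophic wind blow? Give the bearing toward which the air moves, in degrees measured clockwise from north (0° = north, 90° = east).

045°

The pressure-gradient force points toward the southeast (bearing 135°).
Geostrophic balance: in the Southern Hemisphere the Coriolis force deflects motion to the left, so the geostrophic wind blows 90° to the left of the pressure-gradient force (low pressure on the right).
Rotating 135° by 90° counterclockwise gives 045° — the wind blows toward the northeast.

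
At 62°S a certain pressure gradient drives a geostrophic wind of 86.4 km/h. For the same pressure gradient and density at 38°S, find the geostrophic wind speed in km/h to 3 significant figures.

With the same pressure gradient and density, V_g ∝ 1/f ∝ 1/sin φ.
V₂ = V₁ · sin φ₁ / sin φ₂ = 86.4 × sin 62° / sin 38°
V₂ = 86.4 × 0.8829/0.6157 = 124 km/h

124 km/h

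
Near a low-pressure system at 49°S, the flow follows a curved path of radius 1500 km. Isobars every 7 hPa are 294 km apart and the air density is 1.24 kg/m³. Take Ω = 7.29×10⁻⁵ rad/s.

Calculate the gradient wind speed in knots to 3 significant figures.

Coriolis parameter at 49°S:
f = 2Ω sin φ = 2 × 7.29×10⁻⁵ × sin 49° = 1.10×10⁻⁴ s⁻¹
Pressure gradient: |∂P/∂n| = 700 Pa / 294000 m = 2.38×10⁻³ Pa/m
Geostrophic speed: V_g = |∂P/∂n|/(fρ) = 2.38×10⁻³/(1.10×10⁻⁴ × 1.24) = 17.4 m/s
Around a low, centrifugal force acts outward with Coriolis, so pressure-gradient force balances both:
(1/ρ)|∂P/∂n| = fV + V²/R  →  V² + fR·V − fR·V_g = 0
With fR = 1.10×10⁻⁴ × 1500×10³ m = 165 m/s:
V = [−fR + √((fR)² + 4 fR V_g)]/2 = [−165 + √(165² + 4×165×17.4)]/2 = 15.9 m/s
Subgeostrophic (V < V_g = 17.4 m/s), as expected around a low.
Converting: 15.9 m/s × 1.944 = 30.9 knots

30.9 knots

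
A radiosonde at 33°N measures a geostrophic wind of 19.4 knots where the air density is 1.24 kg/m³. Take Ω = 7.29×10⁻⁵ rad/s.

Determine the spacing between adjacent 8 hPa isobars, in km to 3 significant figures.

814 km

Coriolis parameter at 33°N:
f = 2Ω sin φ = 2 × 7.29×10⁻⁵ × sin 33° = 7.94×10⁻⁵ s⁻¹
Wind speed in SI: 19.4 knots = 9.98 m/s
Geostrophic balance rearranged: |∂P/∂n| = f ρ V_g
|∂P/∂n| = 7.94×10⁻⁵ × 1.24 × 9.98 = 9.83×10⁻⁴ Pa/m
Isobar spacing: Δn = ΔP/|∂P/∂n| = 800 Pa / 9.83×10⁻⁴ Pa/m = 814071 m ≈ 814 km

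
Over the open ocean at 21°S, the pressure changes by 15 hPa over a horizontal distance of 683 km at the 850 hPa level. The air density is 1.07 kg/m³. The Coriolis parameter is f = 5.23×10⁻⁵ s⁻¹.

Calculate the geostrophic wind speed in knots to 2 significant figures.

76 knots

Pressure gradient: |∂P/∂n| = 1500 Pa / 683000 m = 2.20×10⁻³ Pa/m
Geostrophic balance (pressure-gradient force = Coriolis force):
V_g = (1/(fρ)) |∂P/∂n| = 2.20×10⁻³ / (5.23×10⁻⁵ × 1.07) = 39.2 m/s
Converting: 39.2 m/s × 1.944 = 76 knots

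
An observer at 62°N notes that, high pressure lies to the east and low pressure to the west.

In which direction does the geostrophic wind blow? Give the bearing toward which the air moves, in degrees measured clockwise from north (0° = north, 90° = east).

The pressure-gradient force points toward the west (bearing 270°).
Geostrophic balance: in the Northern Hemisphere the Coriolis force deflects motion to the right, so the geostrophic wind blows 90° to the right of the pressure-gradient force (low pressure on the left).
Rotating 270° by 90° clockwise gives 000° — the wind blows toward the north.

000°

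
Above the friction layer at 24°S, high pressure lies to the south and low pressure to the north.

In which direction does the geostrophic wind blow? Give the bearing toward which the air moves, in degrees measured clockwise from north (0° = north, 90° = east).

The pressure-gradient force points toward the north (bearing 000°).
Geostrophic balance: in the Southern Hemisphere the Coriolis force deflects motion to the left, so the geostrophic wind blows 90° to the left of the pressure-gradient force (low pressure on the right).
Rotating 000° by 90° counterclockwise gives 270° — the wind blows toward the west.

270°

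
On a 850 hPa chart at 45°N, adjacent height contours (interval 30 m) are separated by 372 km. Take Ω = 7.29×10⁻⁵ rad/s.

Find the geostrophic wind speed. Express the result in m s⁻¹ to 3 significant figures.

7.67 m s⁻¹

Coriolis parameter at 45°N:
f = 2Ω sin φ = 2 × 7.29×10⁻⁵ × sin 45° = 1.03×10⁻⁴ s⁻¹
Height gradient: |∂Z/∂n| = 30 m / 372000 m = 8.06×10⁻⁵
On a pressure surface, geostrophic balance gives V_g = (g/f)|∂Z/∂n|:
V_g = 9.81 × 8.06×10⁻⁵ / 1.03×10⁻⁴ = 7.67 m/s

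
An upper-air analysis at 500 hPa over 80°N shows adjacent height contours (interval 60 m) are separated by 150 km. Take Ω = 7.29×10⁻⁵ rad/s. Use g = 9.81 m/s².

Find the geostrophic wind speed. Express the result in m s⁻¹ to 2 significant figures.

Coriolis parameter at 80°N:
f = 2Ω sin φ = 2 × 7.29×10⁻⁵ × sin 80° = 1.44×10⁻⁴ s⁻¹
Height gradient: |∂Z/∂n| = 60 m / 150000 m = 4.00×10⁻⁴
On a pressure surface, geostrophic balance gives V_g = (g/f)|∂Z/∂n|:
V_g = 9.81 × 4.00×10⁻⁴ / 1.44×10⁻⁴ = 27.3 m/s

27 m s⁻¹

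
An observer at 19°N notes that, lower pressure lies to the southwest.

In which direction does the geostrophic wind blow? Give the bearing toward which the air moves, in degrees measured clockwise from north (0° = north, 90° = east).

The pressure-gradient force points toward the southwest (bearing 225°).
Geostrophic balance: in the Northern Hemisphere the Coriolis force deflects motion to the right, so the geostrophic wind blows 90° to the right of the pressure-gradient force (low pressure on the left).
Rotating 225° by 90° clockwise gives 315° — the wind blows toward the northwest.

315°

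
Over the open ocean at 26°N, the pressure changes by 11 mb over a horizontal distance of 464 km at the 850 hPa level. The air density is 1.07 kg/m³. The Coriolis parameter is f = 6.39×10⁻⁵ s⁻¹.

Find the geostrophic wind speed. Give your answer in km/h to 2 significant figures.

120 km/h

Pressure gradient: |∂P/∂n| = 1100 Pa / 464000 m = 2.37×10⁻³ Pa/m
Geostrophic balance (pressure-gradient force = Coriolis force):
V_g = (1/(fρ)) |∂P/∂n| = 2.37×10⁻³ / (6.39×10⁻⁵ × 1.07) = 34.7 m/s
Converting: 34.7 m/s × 3.6 = 120 km/h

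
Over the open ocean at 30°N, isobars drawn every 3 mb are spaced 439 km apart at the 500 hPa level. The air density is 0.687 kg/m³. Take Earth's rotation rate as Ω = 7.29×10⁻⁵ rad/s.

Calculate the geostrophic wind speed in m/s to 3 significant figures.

Coriolis parameter at 30°N:
f = 2Ω sin φ = 2 × 7.29×10⁻⁵ × sin 30° = 7.29×10⁻⁵ s⁻¹
Pressure gradient: |∂P/∂n| = 300 Pa / 439000 m = 6.83×10⁻⁴ Pa/m
Geostrophic balance (pressure-gradient force = Coriolis force):
V_g = (1/(fρ)) |∂P/∂n| = 6.83×10⁻⁴ / (7.29×10⁻⁵ × 0.687) = 13.6 m/s

13.6 m/s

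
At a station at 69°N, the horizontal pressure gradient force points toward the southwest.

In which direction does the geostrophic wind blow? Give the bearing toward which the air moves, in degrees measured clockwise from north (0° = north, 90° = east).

315°

The pressure-gradient force points toward the southwest (bearing 225°).
Geostrophic balance: in the Northern Hemisphere the Coriolis force deflects motion to the right, so the geostrophic wind blows 90° to the right of the pressure-gradient force (low pressure on the left).
Rotating 225° by 90° clockwise gives 315° — the wind blows toward the northwest.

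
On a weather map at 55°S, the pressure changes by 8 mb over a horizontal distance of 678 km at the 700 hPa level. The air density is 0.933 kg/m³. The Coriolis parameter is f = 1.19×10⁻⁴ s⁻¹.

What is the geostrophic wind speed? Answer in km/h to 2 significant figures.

Pressure gradient: |∂P/∂n| = 800 Pa / 678000 m = 1.18×10⁻³ Pa/m
Geostrophic balance (pressure-gradient force = Coriolis force):
V_g = (1/(fρ)) |∂P/∂n| = 1.18×10⁻³ / (1.19×10⁻⁴ × 0.933) = 10.6 m/s
Converting: 10.6 m/s × 3.6 = 38 km/h

38 km/h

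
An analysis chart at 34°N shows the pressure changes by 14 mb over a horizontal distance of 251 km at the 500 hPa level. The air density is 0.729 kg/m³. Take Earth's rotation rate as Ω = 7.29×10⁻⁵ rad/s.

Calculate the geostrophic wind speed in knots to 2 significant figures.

Coriolis parameter at 34°N:
f = 2Ω sin φ = 2 × 7.29×10⁻⁵ × sin 34° = 8.15×10⁻⁵ s⁻¹
Pressure gradient: |∂P/∂n| = 1400 Pa / 251000 m = 5.58×10⁻³ Pa/m
Geostrophic balance (pressure-gradient force = Coriolis force):
V_g = (1/(fρ)) |∂P/∂n| = 5.58×10⁻³ / (8.15×10⁻⁵ × 0.729) = 93.8 m/s
Converting: 93.8 m/s × 1.944 = 180 knots

180 knots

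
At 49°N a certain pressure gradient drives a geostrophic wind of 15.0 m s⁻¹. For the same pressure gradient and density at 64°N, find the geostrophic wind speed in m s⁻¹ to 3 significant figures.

With the same pressure gradient and density, V_g ∝ 1/f ∝ 1/sin φ.
V₂ = V₁ · sin φ₁ / sin φ₂ = 15.0 × sin 49° / sin 64°
V₂ = 15.0 × 0.7547/0.8988 = 12.6 m s⁻¹

12.6 m s⁻¹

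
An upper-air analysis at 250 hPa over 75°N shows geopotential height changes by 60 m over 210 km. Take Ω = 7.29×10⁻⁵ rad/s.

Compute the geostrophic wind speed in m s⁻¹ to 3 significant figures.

Coriolis parameter at 75°N:
f = 2Ω sin φ = 2 × 7.29×10⁻⁵ × sin 75° = 1.41×10⁻⁴ s⁻¹
Height gradient: |∂Z/∂n| = 60 m / 210000 m = 2.86×10⁻⁴
On a pressure surface, geostrophic balance gives V_g = (g/f)|∂Z/∂n|:
V_g = 9.81 × 2.86×10⁻⁴ / 1.41×10⁻⁴ = 19.9 m/s

19.9 m s⁻¹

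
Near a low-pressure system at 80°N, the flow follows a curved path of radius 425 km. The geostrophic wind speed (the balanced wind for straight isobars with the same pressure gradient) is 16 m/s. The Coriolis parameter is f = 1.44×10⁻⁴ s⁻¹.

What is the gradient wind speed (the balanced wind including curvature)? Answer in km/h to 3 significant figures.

47.4 km/h

Around a low, centrifugal force acts outward with Coriolis, so pressure-gradient force balances both:
(1/ρ)|∂P/∂n| = fV + V²/R  →  V² + fR·V − fR·V_g = 0
With fR = 1.44×10⁻⁴ × 425×10³ m = 61.2 m/s:
V = [−fR + √((fR)² + 4 fR V_g)]/2 = [−61.2 + √(61.2² + 4×61.2×16)]/2 = 13.2 m/s
Subgeostrophic (V < V_g = 16 m/s), as expected around a low.
Converting: 13.2 m/s × 3.6 = 47.4 km/h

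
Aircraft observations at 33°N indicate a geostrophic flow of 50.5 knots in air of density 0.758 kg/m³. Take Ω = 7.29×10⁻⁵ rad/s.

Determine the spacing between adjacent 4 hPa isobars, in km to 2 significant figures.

Coriolis parameter at 33°N:
f = 2Ω sin φ = 2 × 7.29×10⁻⁵ × sin 33° = 7.94×10⁻⁵ s⁻¹
Wind speed in SI: 50.5 knots = 26.0 m/s
Geostrophic balance rearranged: |∂P/∂n| = f ρ V_g
|∂P/∂n| = 7.94×10⁻⁵ × 0.758 × 26.0 = 1.56×10⁻³ Pa/m
Isobar spacing: Δn = ΔP/|∂P/∂n| = 400 Pa / 1.56×10⁻³ Pa/m = 255797 m ≈ 260 km

260 km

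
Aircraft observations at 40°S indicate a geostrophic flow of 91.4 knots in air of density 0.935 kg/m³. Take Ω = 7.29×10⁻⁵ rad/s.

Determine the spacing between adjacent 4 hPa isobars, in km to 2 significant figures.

Coriolis parameter at 40°S:
f = 2Ω sin φ = 2 × 7.29×10⁻⁵ × sin 40° = 9.37×10⁻⁵ s⁻¹
Wind speed in SI: 91.4 knots = 47.0 m/s
Geostrophic balance rearranged: |∂P/∂n| = f ρ V_g
|∂P/∂n| = 9.37×10⁻⁵ × 0.935 × 47.0 = 4.12×10⁻³ Pa/m
Isobar spacing: Δn = ΔP/|∂P/∂n| = 400 Pa / 4.12×10⁻³ Pa/m = 97082 m ≈ 97 km

97 km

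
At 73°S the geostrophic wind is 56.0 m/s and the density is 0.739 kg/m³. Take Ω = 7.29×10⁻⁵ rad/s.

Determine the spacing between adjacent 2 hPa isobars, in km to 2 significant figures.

Coriolis parameter at 73°S:
f = 2Ω sin φ = 2 × 7.29×10⁻⁵ × sin 73° = 1.39×10⁻⁴ s⁻¹
Geostrophic balance rearranged: |∂P/∂n| = f ρ V_g
|∂P/∂n| = 1.39×10⁻⁴ × 0.739 × 56.0 = 5.77×10⁻³ Pa/m
Isobar spacing: Δn = ΔP/|∂P/∂n| = 200 Pa / 5.77×10⁻³ Pa/m = 34661 m ≈ 35 km

35 km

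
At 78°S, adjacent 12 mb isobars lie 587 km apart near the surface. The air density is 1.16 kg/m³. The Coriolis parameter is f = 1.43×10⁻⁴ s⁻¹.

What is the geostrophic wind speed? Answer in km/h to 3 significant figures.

Pressure gradient: |∂P/∂n| = 1200 Pa / 587000 m = 2.04×10⁻³ Pa/m
Geostrophic balance (pressure-gradient force = Coriolis force):
V_g = (1/(fρ)) |∂P/∂n| = 2.04×10⁻³ / (1.43×10⁻⁴ × 1.16) = 12.3 m/s
Converting: 12.3 m/s × 3.6 = 44.4 km/h

44.4 km/h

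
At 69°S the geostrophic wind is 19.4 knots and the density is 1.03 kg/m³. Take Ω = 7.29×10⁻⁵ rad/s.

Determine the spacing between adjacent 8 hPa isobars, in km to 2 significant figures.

570 km

Coriolis parameter at 69°S:
f = 2Ω sin φ = 2 × 7.29×10⁻⁵ × sin 69° = 1.36×10⁻⁴ s⁻¹
Wind speed in SI: 19.4 knots = 9.98 m/s
Geostrophic balance rearranged: |∂P/∂n| = f ρ V_g
|∂P/∂n| = 1.36×10⁻⁴ × 1.03 × 9.98 = 1.40×10⁻³ Pa/m
Isobar spacing: Δn = ΔP/|∂P/∂n| = 800 Pa / 1.40×10⁻³ Pa/m = 571747 m ≈ 570 km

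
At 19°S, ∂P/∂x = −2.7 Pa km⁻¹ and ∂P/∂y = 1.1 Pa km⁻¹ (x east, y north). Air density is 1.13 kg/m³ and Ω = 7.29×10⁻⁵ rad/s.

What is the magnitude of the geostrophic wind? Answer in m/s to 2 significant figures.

54 m/s

Coriolis parameter at 19°S:
f = 2Ω sin φ = 2 × 7.29×10⁻⁵ × sin 19° = 4.75×10⁻⁵ s⁻¹
In the Southern Hemisphere f is negative: f = −4.75×10⁻⁵ s⁻¹.
Component geostrophic relations (x east, y north):
u_g = −(1/(fρ)) ∂P/∂y,  v_g = (1/(fρ)) ∂P/∂x
u_g = −(1.1×10⁻³)/(−4.75×10⁻⁵ × 1.13) = 20.5 m/s;  v_g = (−2.7×10⁻³)/(−4.75×10⁻⁵ × 1.13) = 50.3 m/s
|V_g| = √(u_g² + v_g²) = 54.4 m/s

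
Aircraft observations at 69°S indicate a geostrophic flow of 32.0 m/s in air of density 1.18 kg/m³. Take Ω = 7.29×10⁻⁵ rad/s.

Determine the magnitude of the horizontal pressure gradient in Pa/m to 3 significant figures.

Coriolis parameter at 69°S:
f = 2Ω sin φ = 2 × 7.29×10⁻⁵ × sin 69° = 1.36×10⁻⁴ s⁻¹
Geostrophic balance rearranged: |∂P/∂n| = f ρ V_g
|∂P/∂n| = 1.36×10⁻⁴ × 1.18 × 32.0 = 5.14×10⁻³ Pa/m

5.14×10⁻³ Pa/m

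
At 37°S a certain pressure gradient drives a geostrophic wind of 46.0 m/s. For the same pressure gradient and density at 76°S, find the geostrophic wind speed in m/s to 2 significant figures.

With the same pressure gradient and density, V_g ∝ 1/f ∝ 1/sin φ.
V₂ = V₁ · sin φ₁ / sin φ₂ = 46.0 × sin 37° / sin 76°
V₂ = 46.0 × 0.6018/0.9703 = 29 m/s

29 m/s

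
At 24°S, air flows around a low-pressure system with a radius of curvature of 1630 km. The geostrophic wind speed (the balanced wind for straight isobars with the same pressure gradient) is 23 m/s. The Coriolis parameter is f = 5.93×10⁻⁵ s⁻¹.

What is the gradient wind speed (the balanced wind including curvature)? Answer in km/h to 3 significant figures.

Around a low, centrifugal force acts outward with Coriolis, so pressure-gradient force balances both:
(1/ρ)|∂P/∂n| = fV + V²/R  →  V² + fR·V − fR·V_g = 0
With fR = 5.93×10⁻⁵ × 1630×10³ m = 96.7 m/s:
V = [−fR + √((fR)² + 4 fR V_g)]/2 = [−96.7 + √(96.7² + 4×96.7×23)]/2 = 19.2 m/s
Subgeostrophic (V < V_g = 23 m/s), as expected around a low.
Converting: 19.2 m/s × 3.6 = 69.1 km/h

69.1 km/h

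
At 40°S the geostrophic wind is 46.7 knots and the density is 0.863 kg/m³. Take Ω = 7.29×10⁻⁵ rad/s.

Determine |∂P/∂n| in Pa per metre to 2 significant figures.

Coriolis parameter at 40°S:
f = 2Ω sin φ = 2 × 7.29×10⁻⁵ × sin 40° = 9.37×10⁻⁵ s⁻¹
Wind speed in SI: 46.7 knots = 24.0 m/s
Geostrophic balance rearranged: |∂P/∂n| = f ρ V_g
|∂P/∂n| = 9.37×10⁻⁵ × 0.863 × 24.0 = 1.94×10⁻³ Pa/m

1.9×10⁻³ Pa/m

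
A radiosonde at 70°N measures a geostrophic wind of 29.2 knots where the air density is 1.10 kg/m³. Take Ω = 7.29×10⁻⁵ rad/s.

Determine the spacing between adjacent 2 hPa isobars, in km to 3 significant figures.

88.3 km

Coriolis parameter at 70°N:
f = 2Ω sin φ = 2 × 7.29×10⁻⁵ × sin 70° = 1.37×10⁻⁴ s⁻¹
Wind speed in SI: 29.2 knots = 15.0 m/s
Geostrophic balance rearranged: |∂P/∂n| = f ρ V_g
|∂P/∂n| = 1.37×10⁻⁴ × 1.10 × 15.0 = 2.26×10⁻³ Pa/m
Isobar spacing: Δn = ΔP/|∂P/∂n| = 200 Pa / 2.26×10⁻³ Pa/m = 88343 m ≈ 88.3 km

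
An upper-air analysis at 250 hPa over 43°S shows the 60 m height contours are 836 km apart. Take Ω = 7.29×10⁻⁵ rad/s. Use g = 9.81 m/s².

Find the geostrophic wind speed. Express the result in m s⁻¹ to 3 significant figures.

Coriolis parameter at 43°S:
f = 2Ω sin φ = 2 × 7.29×10⁻⁵ × sin 43° = 9.94×10⁻⁵ s⁻¹
Height gradient: |∂Z/∂n| = 60 m / 836000 m = 7.18×10⁻⁵
On a pressure surface, geostrophic balance gives V_g = (g/f)|∂Z/∂n|:
V_g = 9.81 × 7.18×10⁻⁵ / 9.94×10⁻⁵ = 7.08 m/s

7.08 m s⁻¹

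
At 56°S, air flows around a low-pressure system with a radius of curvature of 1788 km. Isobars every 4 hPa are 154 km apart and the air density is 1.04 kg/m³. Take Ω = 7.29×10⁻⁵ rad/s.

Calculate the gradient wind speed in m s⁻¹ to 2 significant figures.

19 m s⁻¹

Coriolis parameter at 56°S:
f = 2Ω sin φ = 2 × 7.29×10⁻⁵ × sin 56° = 1.21×10⁻⁴ s⁻¹
Pressure gradient: |∂P/∂n| = 400 Pa / 154000 m = 2.60×10⁻³ Pa/m
Geostrophic speed: V_g = |∂P/∂n|/(fρ) = 2.60×10⁻³/(1.21×10⁻⁴ × 1.04) = 20.7 m/s
Around a low, centrifugal force acts outward with Coriolis, so pressure-gradient force balances both:
(1/ρ)|∂P/∂n| = fV + V²/R  →  V² + fR·V − fR·V_g = 0
With fR = 1.21×10⁻⁴ × 1788×10³ m = 216 m/s:
V = [−fR + √((fR)² + 4 fR V_g)]/2 = [−216 + √(216² + 4×216×20.7)]/2 = 19 m/s
Subgeostrophic (V < V_g = 20.7 m/s), as expected around a low.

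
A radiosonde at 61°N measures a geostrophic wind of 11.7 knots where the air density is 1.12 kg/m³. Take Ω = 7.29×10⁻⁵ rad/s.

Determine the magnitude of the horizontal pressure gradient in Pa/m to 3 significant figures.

8.60×10⁻⁴ Pa/m

Coriolis parameter at 61°N:
f = 2Ω sin φ = 2 × 7.29×10⁻⁵ × sin 61° = 1.28×10⁻⁴ s⁻¹
Wind speed in SI: 11.7 knots = 6.02 m/s
Geostrophic balance rearranged: |∂P/∂n| = f ρ V_g
|∂P/∂n| = 1.28×10⁻⁴ × 1.12 × 6.02 = 8.60×10⁻⁴ Pa/m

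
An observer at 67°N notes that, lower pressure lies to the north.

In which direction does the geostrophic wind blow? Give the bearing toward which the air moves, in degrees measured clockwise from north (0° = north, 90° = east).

The pressure-gradient force points toward the north (bearing 000°).
Geostrophic balance: in the Northern Hemisphere the Coriolis force deflects motion to the right, so the geostrophic wind blows 90° to the right of the pressure-gradient force (low pressure on the left).
Rotating 000° by 90° clockwise gives 090° — the wind blows toward the east.

090°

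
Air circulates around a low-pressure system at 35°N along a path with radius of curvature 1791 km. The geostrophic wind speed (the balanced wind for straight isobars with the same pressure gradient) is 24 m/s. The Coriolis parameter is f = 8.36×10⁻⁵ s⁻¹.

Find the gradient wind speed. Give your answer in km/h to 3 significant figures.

Around a low, centrifugal force acts outward with Coriolis, so pressure-gradient force balances both:
(1/ρ)|∂P/∂n| = fV + V²/R  →  V² + fR·V − fR·V_g = 0
With fR = 8.36×10⁻⁵ × 1791×10³ m = 150 m/s:
V = [−fR + √((fR)² + 4 fR V_g)]/2 = [−150 + √(150² + 4×150×24)]/2 = 21 m/s
Subgeostrophic (V < V_g = 24 m/s), as expected around a low.
Converting: 21 m/s × 3.6 = 75.8 km/h

75.8 km/h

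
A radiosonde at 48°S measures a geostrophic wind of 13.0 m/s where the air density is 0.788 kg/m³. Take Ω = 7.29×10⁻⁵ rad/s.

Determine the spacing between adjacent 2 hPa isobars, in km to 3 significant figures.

180 km

Coriolis parameter at 48°S:
f = 2Ω sin φ = 2 × 7.29×10⁻⁵ × sin 48° = 1.08×10⁻⁴ s⁻¹
Geostrophic balance rearranged: |∂P/∂n| = f ρ V_g
|∂P/∂n| = 1.08×10⁻⁴ × 0.788 × 13.0 = 1.11×10⁻³ Pa/m
Isobar spacing: Δn = ΔP/|∂P/∂n| = 200 Pa / 1.11×10⁻³ Pa/m = 180189 m ≈ 180 km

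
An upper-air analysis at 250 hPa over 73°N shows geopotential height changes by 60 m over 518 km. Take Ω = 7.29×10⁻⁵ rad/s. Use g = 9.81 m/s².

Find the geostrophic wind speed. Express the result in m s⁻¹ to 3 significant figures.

Coriolis parameter at 73°N:
f = 2Ω sin φ = 2 × 7.29×10⁻⁵ × sin 73° = 1.39×10⁻⁴ s⁻¹
Height gradient: |∂Z/∂n| = 60 m / 518000 m = 1.16×10⁻⁴
On a pressure surface, geostrophic balance gives V_g = (g/f)|∂Z/∂n|:
V_g = 9.81 × 1.16×10⁻⁴ / 1.39×10⁻⁴ = 8.15 m/s

8.15 m s⁻¹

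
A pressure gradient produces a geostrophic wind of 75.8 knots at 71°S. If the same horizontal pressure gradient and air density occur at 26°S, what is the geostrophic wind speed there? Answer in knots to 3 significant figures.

163 knots

With the same pressure gradient and density, V_g ∝ 1/f ∝ 1/sin φ.
V₂ = V₁ · sin φ₁ / sin φ₂ = 75.8 × sin 71° / sin 26°
V₂ = 75.8 × 0.9455/0.4384 = 163 knots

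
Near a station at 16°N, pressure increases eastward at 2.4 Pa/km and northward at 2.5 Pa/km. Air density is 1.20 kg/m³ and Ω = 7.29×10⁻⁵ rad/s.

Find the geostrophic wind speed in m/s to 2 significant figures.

72 m/s

Coriolis parameter at 16°N:
f = 2Ω sin φ = 2 × 7.29×10⁻⁵ × sin 16° = 4.02×10⁻⁵ s⁻¹
Component geostrophic relations (x east, y north):
u_g = −(1/(fρ)) ∂P/∂y,  v_g = (1/(fρ)) ∂P/∂x
u_g = −(2.5×10⁻³)/(4.02×10⁻⁵ × 1.20) = −51.8 m/s;  v_g = (2.4×10⁻³)/(4.02×10⁻⁵ × 1.20) = 49.8 m/s
|V_g| = √(u_g² + v_g²) = 71.9 m/s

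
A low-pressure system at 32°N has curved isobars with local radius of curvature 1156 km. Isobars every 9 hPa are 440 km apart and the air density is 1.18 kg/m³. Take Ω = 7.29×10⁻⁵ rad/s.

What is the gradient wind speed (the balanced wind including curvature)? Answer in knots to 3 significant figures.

36.1 knots

Coriolis parameter at 32°N:
f = 2Ω sin φ = 2 × 7.29×10⁻⁵ × sin 32° = 7.73×10⁻⁵ s⁻¹
Pressure gradient: |∂P/∂n| = 900 Pa / 440000 m = 2.05×10⁻³ Pa/m
Geostrophic speed: V_g = |∂P/∂n|/(fρ) = 2.05×10⁻³/(7.73×10⁻⁵ × 1.18) = 22.4 m/s
Around a low, centrifugal force acts outward with Coriolis, so pressure-gradient force balances both:
(1/ρ)|∂P/∂n| = fV + V²/R  →  V² + fR·V − fR·V_g = 0
With fR = 7.73×10⁻⁵ × 1156×10³ m = 89.3 m/s:
V = [−fR + √((fR)² + 4 fR V_g)]/2 = [−89.3 + √(89.3² + 4×89.3×22.4)]/2 = 18.6 m/s
Subgeostrophic (V < V_g = 22.4 m/s), as expected around a low.
Converting: 18.6 m/s × 1.944 = 36.1 knots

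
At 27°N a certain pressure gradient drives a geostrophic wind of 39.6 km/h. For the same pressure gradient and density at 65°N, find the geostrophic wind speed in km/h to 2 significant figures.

20 km/h

With the same pressure gradient and density, V_g ∝ 1/f ∝ 1/sin φ.
V₂ = V₁ · sin φ₁ / sin φ₂ = 39.6 × sin 27° / sin 65°
V₂ = 39.6 × 0.4540/0.9063 = 20 km/h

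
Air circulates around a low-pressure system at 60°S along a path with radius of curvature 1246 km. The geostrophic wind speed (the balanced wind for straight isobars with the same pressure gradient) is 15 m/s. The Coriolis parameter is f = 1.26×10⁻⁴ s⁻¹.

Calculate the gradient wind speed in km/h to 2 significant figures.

50 km/h

Around a low, centrifugal force acts outward with Coriolis, so pressure-gradient force balances both:
(1/ρ)|∂P/∂n| = fV + V²/R  →  V² + fR·V − fR·V_g = 0
With fR = 1.26×10⁻⁴ × 1246×10³ m = 157 m/s:
V = [−fR + √((fR)² + 4 fR V_g)]/2 = [−157 + √(157² + 4×157×15)]/2 = 13.8 m/s
Subgeostrophic (V < V_g = 15 m/s), as expected around a low.
Converting: 13.8 m/s × 3.6 = 50 km/h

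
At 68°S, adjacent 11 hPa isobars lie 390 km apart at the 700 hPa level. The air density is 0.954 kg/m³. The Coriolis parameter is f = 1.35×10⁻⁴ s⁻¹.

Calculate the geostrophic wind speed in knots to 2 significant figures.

43 knots

Pressure gradient: |∂P/∂n| = 1100 Pa / 390000 m = 2.82×10⁻³ Pa/m
Geostrophic balance (pressure-gradient force = Coriolis force):
V_g = (1/(fρ)) |∂P/∂n| = 2.82×10⁻³ / (1.35×10⁻⁴ × 0.954) = 21.9 m/s
Converting: 21.9 m/s × 1.944 = 43 knots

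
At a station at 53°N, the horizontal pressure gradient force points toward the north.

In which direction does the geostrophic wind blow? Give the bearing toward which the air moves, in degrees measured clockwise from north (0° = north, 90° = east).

090°

The pressure-gradient force points toward the north (bearing 000°).
Geostrophic balance: in the Northern Hemisphere the Coriolis force deflects motion to the right, so the geostrophic wind blows 90° to the right of the pressure-gradient force (low pressure on the left).
Rotating 000° by 90° clockwise gives 090° — the wind blows toward the east.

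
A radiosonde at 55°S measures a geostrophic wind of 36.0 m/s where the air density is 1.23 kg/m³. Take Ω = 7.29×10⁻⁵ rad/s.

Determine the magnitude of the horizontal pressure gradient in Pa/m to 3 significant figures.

5.29×10⁻³ Pa/m

Coriolis parameter at 55°S:
f = 2Ω sin φ = 2 × 7.29×10⁻⁵ × sin 55° = 1.19×10⁻⁴ s⁻¹
Geostrophic balance rearranged: |∂P/∂n| = f ρ V_g
|∂P/∂n| = 1.19×10⁻⁴ × 1.23 × 36.0 = 5.29×10⁻³ Pa/m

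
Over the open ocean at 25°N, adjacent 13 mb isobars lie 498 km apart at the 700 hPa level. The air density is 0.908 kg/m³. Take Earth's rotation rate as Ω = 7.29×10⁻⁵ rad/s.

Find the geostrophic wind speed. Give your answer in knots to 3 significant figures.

90.7 knots

Coriolis parameter at 25°N:
f = 2Ω sin φ = 2 × 7.29×10⁻⁵ × sin 25° = 6.16×10⁻⁵ s⁻¹
Pressure gradient: |∂P/∂n| = 1300 Pa / 498000 m = 2.61×10⁻³ Pa/m
Geostrophic balance (pressure-gradient force = Coriolis force):
V_g = (1/(fρ)) |∂P/∂n| = 2.61×10⁻³ / (6.16×10⁻⁵ × 0.908) = 46.7 m/s
Converting: 46.7 m/s × 1.944 = 90.7 knots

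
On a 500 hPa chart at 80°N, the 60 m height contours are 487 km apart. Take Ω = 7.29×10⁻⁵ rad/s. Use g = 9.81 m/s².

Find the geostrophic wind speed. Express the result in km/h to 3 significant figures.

30.3 km/h

Coriolis parameter at 80°N:
f = 2Ω sin φ = 2 × 7.29×10⁻⁵ × sin 80° = 1.44×10⁻⁴ s⁻¹
Height gradient: |∂Z/∂n| = 60 m / 487000 m = 1.23×10⁻⁴
On a pressure surface, geostrophic balance gives V_g = (g/f)|∂Z/∂n|:
V_g = 9.81 × 1.23×10⁻⁴ / 1.44×10⁻⁴ = 8.42 m/s
Converting: 8.42 m/s × 3.6 = 30.3 km/h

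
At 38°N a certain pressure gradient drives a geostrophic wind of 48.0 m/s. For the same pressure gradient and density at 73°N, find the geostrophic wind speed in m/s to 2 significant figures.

With the same pressure gradient and density, V_g ∝ 1/f ∝ 1/sin φ.
V₂ = V₁ · sin φ₁ / sin φ₂ = 48.0 × sin 38° / sin 73°
V₂ = 48.0 × 0.6157/0.9563 = 31 m/s

31 m/s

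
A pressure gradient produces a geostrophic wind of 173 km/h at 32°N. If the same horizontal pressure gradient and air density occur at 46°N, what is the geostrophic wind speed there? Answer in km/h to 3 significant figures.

With the same pressure gradient and density, V_g ∝ 1/f ∝ 1/sin φ.
V₂ = V₁ · sin φ₁ / sin φ₂ = 173 × sin 32° / sin 46°
V₂ = 173 × 0.5299/0.7193 = 127 km/h

127 km/h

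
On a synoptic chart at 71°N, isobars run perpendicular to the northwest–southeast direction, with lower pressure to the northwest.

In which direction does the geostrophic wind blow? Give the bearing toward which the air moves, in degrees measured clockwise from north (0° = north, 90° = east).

045°

The pressure-gradient force points toward the northwest (bearing 315°).
Geostrophic balance: in the Northern Hemisphere the Coriolis force deflects motion to the right, so the geostrophic wind blows 90° to the right of the pressure-gradient force (low pressure on the left).
Rotating 315° by 90° clockwise gives 045° — the wind blows toward the northeast.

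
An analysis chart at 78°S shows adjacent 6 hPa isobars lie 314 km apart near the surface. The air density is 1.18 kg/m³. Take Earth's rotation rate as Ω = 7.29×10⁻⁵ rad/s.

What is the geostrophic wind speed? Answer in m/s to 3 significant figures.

11.4 m/s

Coriolis parameter at 78°S:
f = 2Ω sin φ = 2 × 7.29×10⁻⁵ × sin 78° = 1.43×10⁻⁴ s⁻¹
Pressure gradient: |∂P/∂n| = 600 Pa / 314000 m = 1.91×10⁻³ Pa/m
Geostrophic balance (pressure-gradient force = Coriolis force):
V_g = (1/(fρ)) |∂P/∂n| = 1.91×10⁻³ / (1.43×10⁻⁴ × 1.18) = 11.4 m/s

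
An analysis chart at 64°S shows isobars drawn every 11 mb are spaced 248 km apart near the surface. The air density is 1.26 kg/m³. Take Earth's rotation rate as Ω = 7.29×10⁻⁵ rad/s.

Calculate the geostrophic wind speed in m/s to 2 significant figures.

27 m/s

Coriolis parameter at 64°S:
f = 2Ω sin φ = 2 × 7.29×10⁻⁵ × sin 64° = 1.31×10⁻⁴ s⁻¹
Pressure gradient: |∂P/∂n| = 1100 Pa / 248000 m = 4.44×10⁻³ Pa/m
Geostrophic balance (pressure-gradient force = Coriolis force):
V_g = (1/(fρ)) |∂P/∂n| = 4.44×10⁻³ / (1.31×10⁻⁴ × 1.26) = 26.9 m/s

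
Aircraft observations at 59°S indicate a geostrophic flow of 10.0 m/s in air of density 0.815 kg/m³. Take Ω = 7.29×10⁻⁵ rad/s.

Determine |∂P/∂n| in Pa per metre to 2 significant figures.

Coriolis parameter at 59°S:
f = 2Ω sin φ = 2 × 7.29×10⁻⁵ × sin 59° = 1.25×10⁻⁴ s⁻¹
Geostrophic balance rearranged: |∂P/∂n| = f ρ V_g
|∂P/∂n| = 1.25×10⁻⁴ × 0.815 × 10.0 = 1.02×10⁻³ Pa/m

1.0×10⁻³ Pa/m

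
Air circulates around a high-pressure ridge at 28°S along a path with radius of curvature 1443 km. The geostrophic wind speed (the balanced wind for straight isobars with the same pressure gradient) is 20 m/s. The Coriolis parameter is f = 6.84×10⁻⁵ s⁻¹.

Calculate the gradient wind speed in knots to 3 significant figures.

54.2 knots

Around a high, pressure-gradient force acts outward with centrifugal, so Coriolis balances both:
fV = (1/ρ)|∂P/∂n| + V²/R  →  V² − fR·V + fR·V_g = 0
With fR = 6.84×10⁻⁵ × 1443×10³ m = 98.7 m/s:
V = [fR − √((fR)² − 4 fR V_g)]/2 = [98.7 − √(98.7² − 4×98.7×20)]/2 = 27.9 m/s
Supergeostrophic (V > V_g = 20 m/s), as expected around a high.
Converting: 27.9 m/s × 1.944 = 54.2 knots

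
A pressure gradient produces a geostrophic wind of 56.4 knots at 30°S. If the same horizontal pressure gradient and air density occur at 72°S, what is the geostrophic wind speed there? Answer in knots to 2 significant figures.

30 knots

With the same pressure gradient and density, V_g ∝ 1/f ∝ 1/sin φ.
V₂ = V₁ · sin φ₁ / sin φ₂ = 56.4 × sin 30° / sin 72°
V₂ = 56.4 × 0.5000/0.9511 = 30 knots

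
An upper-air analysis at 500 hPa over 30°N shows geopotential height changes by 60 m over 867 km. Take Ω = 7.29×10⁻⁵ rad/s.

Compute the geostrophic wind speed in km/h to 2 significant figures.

Coriolis parameter at 30°N:
f = 2Ω sin φ = 2 × 7.29×10⁻⁵ × sin 30° = 7.29×10⁻⁵ s⁻¹
Height gradient: |∂Z/∂n| = 60 m / 867000 m = 6.92×10⁻⁵
On a pressure surface, geostrophic balance gives V_g = (g/f)|∂Z/∂n|:
V_g = 9.81 × 6.92×10⁻⁵ / 7.29×10⁻⁵ = 9.31 m/s
Converting: 9.31 m/s × 3.6 = 34 km/h

34 km/h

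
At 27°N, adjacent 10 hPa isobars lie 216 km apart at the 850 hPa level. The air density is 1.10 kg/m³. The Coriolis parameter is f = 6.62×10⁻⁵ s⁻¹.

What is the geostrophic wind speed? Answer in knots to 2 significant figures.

120 knots

Pressure gradient: |∂P/∂n| = 1000 Pa / 216000 m = 4.63×10⁻³ Pa/m
Geostrophic balance (pressure-gradient force = Coriolis force):
V_g = (1/(fρ)) |∂P/∂n| = 4.63×10⁻³ / (6.62×10⁻⁵ × 1.10) = 63.6 m/s
Converting: 63.6 m/s × 1.944 = 120 knots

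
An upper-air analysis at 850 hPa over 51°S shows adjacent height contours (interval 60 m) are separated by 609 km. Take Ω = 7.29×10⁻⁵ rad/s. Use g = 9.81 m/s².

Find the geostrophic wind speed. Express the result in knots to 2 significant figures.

Coriolis parameter at 51°S:
f = 2Ω sin φ = 2 × 7.29×10⁻⁵ × sin 51° = 1.13×10⁻⁴ s⁻¹
Height gradient: |∂Z/∂n| = 60 m / 609000 m = 9.85×10⁻⁵
On a pressure surface, geostrophic balance gives V_g = (g/f)|∂Z/∂n|:
V_g = 9.81 × 9.85×10⁻⁵ / 1.13×10⁻⁴ = 8.53 m/s
Converting: 8.53 m/s × 1.944 = 17 knots

17 knots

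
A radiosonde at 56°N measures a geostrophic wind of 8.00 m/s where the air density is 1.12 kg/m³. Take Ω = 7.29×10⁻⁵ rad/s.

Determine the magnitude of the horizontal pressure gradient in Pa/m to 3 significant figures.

Coriolis parameter at 56°N:
f = 2Ω sin φ = 2 × 7.29×10⁻⁵ × sin 56° = 1.21×10⁻⁴ s⁻¹
Geostrophic balance rearranged: |∂P/∂n| = f ρ V_g
|∂P/∂n| = 1.21×10⁻⁴ × 1.12 × 8.00 = 1.08×10⁻³ Pa/m

1.08×10⁻³ Pa/m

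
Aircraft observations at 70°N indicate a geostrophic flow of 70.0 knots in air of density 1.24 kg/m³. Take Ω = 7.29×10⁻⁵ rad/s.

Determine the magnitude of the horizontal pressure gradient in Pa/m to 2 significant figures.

Coriolis parameter at 70°N:
f = 2Ω sin φ = 2 × 7.29×10⁻⁵ × sin 70° = 1.37×10⁻⁴ s⁻¹
Wind speed in SI: 70.0 knots = 36.0 m/s
Geostrophic balance rearranged: |∂P/∂n| = f ρ V_g
|∂P/∂n| = 1.37×10⁻⁴ × 1.24 × 36.0 = 6.12×10⁻³ Pa/m

6.1×10⁻³ Pa/m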